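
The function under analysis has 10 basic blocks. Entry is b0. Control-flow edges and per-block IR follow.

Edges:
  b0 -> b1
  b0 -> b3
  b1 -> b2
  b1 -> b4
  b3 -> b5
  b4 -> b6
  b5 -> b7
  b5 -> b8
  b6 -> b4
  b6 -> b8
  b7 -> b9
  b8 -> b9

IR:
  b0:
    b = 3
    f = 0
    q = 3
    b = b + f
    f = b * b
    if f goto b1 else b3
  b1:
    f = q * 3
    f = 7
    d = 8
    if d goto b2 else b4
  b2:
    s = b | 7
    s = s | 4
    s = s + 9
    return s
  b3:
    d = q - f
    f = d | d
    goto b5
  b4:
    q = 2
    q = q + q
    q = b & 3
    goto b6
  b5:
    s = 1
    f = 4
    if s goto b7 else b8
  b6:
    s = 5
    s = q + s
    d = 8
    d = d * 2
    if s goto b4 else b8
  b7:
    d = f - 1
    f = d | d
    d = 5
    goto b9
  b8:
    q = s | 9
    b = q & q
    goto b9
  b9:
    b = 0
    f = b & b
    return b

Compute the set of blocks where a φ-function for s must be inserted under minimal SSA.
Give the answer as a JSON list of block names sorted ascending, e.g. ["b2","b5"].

Answer: ["b4", "b8", "b9"]

Working:
idom tree: b1←b0 b2←b1 b3←b0 b4←b1 b5←b3 b6←b4 b7←b5 b8←b0 b9←b0
Dom∩ at merges:
  b4: preds {b1,b6}: {b0,b1} ∩ {b0,b1,b4,b6} = {b0,b1}; idom=b1
  b8: preds {b5,b6}: {b0,b3,b5} ∩ {b0,b1,b4,b6} = {b0}; idom=b0
  b9: preds {b7,b8}: {b0,b3,b5,b7} ∩ {b0,b8} = {b0}; idom=b0

DF walk-up:
  b4←b1: walk · to b1
  b4←b6: walk b6→b4 to b1
  b8←b5: walk b5→b3 to b0
  b8←b6: walk b6→b4→b1 to b0
  b9←b7: walk b7→b5→b3 to b0
  b9←b8: walk b8 to b0
  b0: DF=∅
  b1: DF={b8}
  b2: DF=∅
  b3: DF={b8,b9}
  b4: DF={b4,b8}
  b5: DF={b8,b9}
  b6: DF={b4,b8}
  b7: DF={b9}
  b8: DF={b9}
  b9: DF=∅

φ for s: defs {b2,b5,b6}
  DF⁺ = {b4,b8,b9}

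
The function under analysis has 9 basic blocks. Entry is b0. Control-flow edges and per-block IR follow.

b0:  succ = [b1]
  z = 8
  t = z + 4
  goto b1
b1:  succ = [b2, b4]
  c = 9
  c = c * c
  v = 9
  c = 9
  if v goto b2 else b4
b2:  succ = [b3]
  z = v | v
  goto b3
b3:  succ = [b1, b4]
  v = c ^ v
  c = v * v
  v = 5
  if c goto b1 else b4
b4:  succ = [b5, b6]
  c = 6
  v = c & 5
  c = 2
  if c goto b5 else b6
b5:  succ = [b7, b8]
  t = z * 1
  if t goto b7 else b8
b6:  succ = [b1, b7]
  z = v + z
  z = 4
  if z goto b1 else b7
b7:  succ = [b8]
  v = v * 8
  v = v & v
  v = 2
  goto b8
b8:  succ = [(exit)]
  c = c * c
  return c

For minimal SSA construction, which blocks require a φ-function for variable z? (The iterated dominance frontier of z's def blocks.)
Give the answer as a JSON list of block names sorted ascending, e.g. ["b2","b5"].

idom tree: b1←b0 b2←b1 b3←b2 b4←b1 b5←b4 b6←b4 b7←b4 b8←b4
Dom at joins:
  b1: preds {b0,b3,b6}: {b0} ∩ {b0,b1,b2,b3} ∩ {b0,b1,b4,b6} = {b0}; idom=b0
  b4: preds {b1,b3}: {b0,b1} ∩ {b0,b1,b2,b3} = {b0,b1}; idom=b1
  b7: preds {b5,b6}: {b0,b1,b4,b5} ∩ {b0,b1,b4,b6} = {b0,b1,b4}; idom=b4
  b8: preds {b5,b7}: {b0,b1,b4,b5} ∩ {b0,b1,b4,b7} = {b0,b1,b4}; idom=b4

DF derivation:
  b1←b0: walk · to b0
  b1←b3: walk b3→b2→b1 to b0
  b1←b6: walk b6→b4→b1 to b0
  b4←b1: walk · to b1
  b4←b3: walk b3→b2 to b1
  b7←b5: walk b5 to b4
  b7←b6: walk b6 to b4
  b8←b5: walk b5 to b4
  b8←b7: walk b7 to b4
  b0: DF=∅
  b1: DF={b1}
  b2: DF={b1,b4}
  b3: DF={b1,b4}
  b4: DF={b1}
  b5: DF={b7,b8}
  b6: DF={b1,b7}
  b7: DF={b8}
  b8: DF=∅

φ for z: defs {b0,b2,b6}
  DF⁺ = {b1,b4,b7,b8}

Answer: ["b1", "b4", "b7", "b8"]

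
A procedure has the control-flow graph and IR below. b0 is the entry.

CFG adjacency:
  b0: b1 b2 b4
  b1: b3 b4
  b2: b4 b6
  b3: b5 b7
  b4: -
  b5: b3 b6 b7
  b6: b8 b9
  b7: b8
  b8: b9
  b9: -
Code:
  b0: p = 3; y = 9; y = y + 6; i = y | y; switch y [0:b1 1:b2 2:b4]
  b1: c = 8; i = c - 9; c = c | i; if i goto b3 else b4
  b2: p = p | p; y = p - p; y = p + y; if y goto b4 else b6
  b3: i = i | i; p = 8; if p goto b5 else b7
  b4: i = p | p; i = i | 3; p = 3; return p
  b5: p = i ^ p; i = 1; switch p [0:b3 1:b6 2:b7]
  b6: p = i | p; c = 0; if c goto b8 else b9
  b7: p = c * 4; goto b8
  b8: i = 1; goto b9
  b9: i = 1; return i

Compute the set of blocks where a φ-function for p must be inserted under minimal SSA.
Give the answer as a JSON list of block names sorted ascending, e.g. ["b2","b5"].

Answer: ["b3", "b4", "b6", "b7", "b8", "b9"]

Derivation:
idom tree: b1←b0 b2←b0 b3←b1 b4←b0 b5←b3 b6←b0 b7←b3 b8←b0 b9←b0
Join-block Dom:
  b3: preds {b1,b5}: {b0,b1} ∩ {b0,b1,b3,b5} = {b0,b1}; idom=b1
  b4: preds {b0,b1,b2}: {b0} ∩ {b0,b1} ∩ {b0,b2} = {b0}; idom=b0
  b6: preds {b2,b5}: {b0,b2} ∩ {b0,b1,b3,b5} = {b0}; idom=b0
  b7: preds {b3,b5}: {b0,b1,b3} ∩ {b0,b1,b3,b5} = {b0,b1,b3}; idom=b3
  b8: preds {b6,b7}: {b0,b6} ∩ {b0,b1,b3,b7} = {b0}; idom=b0
  b9: preds {b6,b8}: {b0,b6} ∩ {b0,b8} = {b0}; idom=b0

Frontier:
  join b3 pred b1: · stop@b1
  join b3 pred b5: b5→b3 stop@b1
  join b4 pred b0: · stop@b0
  join b4 pred b1: b1 stop@b0
  join b4 pred b2: b2 stop@b0
  join b6 pred b2: b2 stop@b0
  join b6 pred b5: b5→b3→b1 stop@b0
  join b7 pred b3: · stop@b3
  join b7 pred b5: b5 stop@b3
  join b8 pred b6: b6 stop@b0
  join b8 pred b7: b7→b3→b1 stop@b0
  join b9 pred b6: b6 stop@b0
  join b9 pred b8: b8 stop@b0
  b0: DF=∅
  b1: DF={b4,b6,b8}
  b2: DF={b4,b6}
  b3: DF={b3,b6,b8}
  b4: DF=∅
  b5: DF={b3,b6,b7}
  b6: DF={b8,b9}
  b7: DF={b8}
  b8: DF={b9}
  b9: DF=∅

φ for p: defs {b0,b2,b3,b4,b5,b6,b7}
  DF⁺ = {b3,b4,b6,b7,b8,b9}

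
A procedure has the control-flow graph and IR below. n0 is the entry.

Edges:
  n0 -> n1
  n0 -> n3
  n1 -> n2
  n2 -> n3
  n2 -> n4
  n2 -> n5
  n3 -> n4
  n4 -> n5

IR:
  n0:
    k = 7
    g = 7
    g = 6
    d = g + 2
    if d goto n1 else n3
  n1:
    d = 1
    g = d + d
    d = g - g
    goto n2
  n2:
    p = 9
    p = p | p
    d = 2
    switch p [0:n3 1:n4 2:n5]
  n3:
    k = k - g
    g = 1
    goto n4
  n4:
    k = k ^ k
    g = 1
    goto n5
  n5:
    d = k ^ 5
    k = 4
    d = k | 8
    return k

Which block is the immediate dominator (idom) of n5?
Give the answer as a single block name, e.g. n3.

Answer: n0

Analysis:
idom tree: n1←n0 n2←n1 n3←n0 n4←n0 n5←n0
Join-block Dom:
  n3: preds {n0,n2}: {n0} ∩ {n0,n1,n2} = {n0}; idom=n0
  n4: preds {n2,n3}: {n0,n1,n2} ∩ {n0,n3} = {n0}; idom=n0
  n5: preds {n2,n4}: {n0,n1,n2} ∩ {n0,n4} = {n0}; idom=n0

idom(n5) = n0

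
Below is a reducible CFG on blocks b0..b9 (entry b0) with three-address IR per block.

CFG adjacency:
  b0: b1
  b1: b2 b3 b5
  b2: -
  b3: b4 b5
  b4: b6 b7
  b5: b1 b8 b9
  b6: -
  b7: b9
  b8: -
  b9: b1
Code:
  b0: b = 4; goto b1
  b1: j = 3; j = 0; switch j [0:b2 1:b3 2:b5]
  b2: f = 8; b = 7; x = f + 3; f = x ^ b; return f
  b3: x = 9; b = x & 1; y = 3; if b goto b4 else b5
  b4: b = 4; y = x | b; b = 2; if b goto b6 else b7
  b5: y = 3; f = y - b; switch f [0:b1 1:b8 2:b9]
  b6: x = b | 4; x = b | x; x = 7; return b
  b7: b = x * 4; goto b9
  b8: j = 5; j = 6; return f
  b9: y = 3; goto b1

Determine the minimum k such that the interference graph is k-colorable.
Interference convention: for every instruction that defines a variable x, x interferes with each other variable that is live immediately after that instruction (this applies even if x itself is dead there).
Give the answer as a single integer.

Answer: 3

Derivation:
Block summaries:
  b0: {b} / ∅
  b1: {j} / ∅
  b2: {b,f,x} / ∅
  b3: {b,x,y} / ∅
  b4: {b,y} / {x}
  b5: {f,y} / {b}
  b6: {x} / {b}
  b7: {b} / {x}
  b8: {j} / {f}
  b9: {y} / ∅

Live sets:
  live b0: ∅→{b}
  live b1: {b}→{b}
  live b2: ∅→∅
  live b3: ∅→{b,x}
  live b4: {x}→{b,x}
  live b5: {b}→{b,f}
  live b6: {b}→∅
  live b7: {x}→{b}
  live b8: {f}→∅
  live b9: {b}→{b}

Conflict graph:
  b — {f,j,x,y}
  f — {b,j}
  j — {b,f}
  x — {b,y}
  y — {b,x}

Colouring:
  {b,f,j} pairwise interfere (3-clique) ⇒ χ ≥ 3
  assign b→c0 f→c1 j→c2 x→c1 y→c2 — no edge inside a register ⇒ χ ≤ 3
  χ = 3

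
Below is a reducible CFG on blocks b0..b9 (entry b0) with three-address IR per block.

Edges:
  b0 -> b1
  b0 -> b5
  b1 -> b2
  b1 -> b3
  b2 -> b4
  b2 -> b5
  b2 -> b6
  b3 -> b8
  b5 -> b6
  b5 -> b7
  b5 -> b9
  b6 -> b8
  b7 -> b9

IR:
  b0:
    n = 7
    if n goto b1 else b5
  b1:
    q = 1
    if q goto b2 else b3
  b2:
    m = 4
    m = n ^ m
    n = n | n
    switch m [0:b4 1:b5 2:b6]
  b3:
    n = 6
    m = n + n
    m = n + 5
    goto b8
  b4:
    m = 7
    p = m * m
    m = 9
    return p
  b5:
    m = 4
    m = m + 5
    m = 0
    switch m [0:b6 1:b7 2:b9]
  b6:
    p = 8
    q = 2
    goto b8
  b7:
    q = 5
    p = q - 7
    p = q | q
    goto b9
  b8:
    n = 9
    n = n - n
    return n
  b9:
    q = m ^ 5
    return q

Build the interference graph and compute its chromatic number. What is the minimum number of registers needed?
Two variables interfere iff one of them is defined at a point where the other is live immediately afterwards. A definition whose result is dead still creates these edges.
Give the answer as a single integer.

Answer: 3

Working:
Block summaries:
  b0: {n} / ∅
  b1: {q} / ∅
  b2: {m,n} / {n}
  b3: {m,n} / ∅
  b4: {m,p} / ∅
  b5: {m} / ∅
  b6: {p,q} / ∅
  b7: {p,q} / ∅
  b8: {n} / ∅
  b9: {q} / {m}

Liveness:
  b0 li=∅ lo={n}
  b1 li={n} lo={n}
  b2 li={n} lo=∅
  b3 li=∅ lo=∅
  b4 li=∅ lo=∅
  b5 li=∅ lo={m}
  b6 li=∅ lo=∅
  b7 li={m} lo={m}
  b8 li=∅ lo=∅
  b9 li={m} lo=∅

Conflict graph:
  m — {n,p,q}
  n — {m,q}
  p — {m,q}
  q — {m,n,p}

Registers:
  lower bound: {m,n,q} mutually conflict ⇒ χ ≥ 3
  3-colouring: c0={m}  c1={q}  c2={n,p}
  χ = 3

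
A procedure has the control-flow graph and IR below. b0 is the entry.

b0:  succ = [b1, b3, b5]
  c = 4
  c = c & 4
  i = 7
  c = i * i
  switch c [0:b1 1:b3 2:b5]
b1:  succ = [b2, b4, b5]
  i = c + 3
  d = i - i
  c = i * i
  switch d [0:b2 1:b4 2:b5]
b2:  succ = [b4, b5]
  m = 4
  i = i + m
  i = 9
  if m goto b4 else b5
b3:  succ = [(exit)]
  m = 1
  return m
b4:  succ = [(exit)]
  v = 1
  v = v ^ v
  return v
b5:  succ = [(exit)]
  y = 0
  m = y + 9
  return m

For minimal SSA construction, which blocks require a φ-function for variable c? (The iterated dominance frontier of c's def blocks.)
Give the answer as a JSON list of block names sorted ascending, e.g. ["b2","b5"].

Answer: ["b5"]

Working:
idom tree: b1←b0 b2←b1 b3←b0 b4←b1 b5←b0
Dom at joins:
  b4: preds {b1,b2}: {b0,b1} ∩ {b0,b1,b2} = {b0,b1}; idom=b1
  b5: preds {b0,b1,b2}: {b0} ∩ {b0,b1} ∩ {b0,b1,b2} = {b0}; idom=b0

DF walk-up:
  b4←b1: walk · to b1
  b4←b2: walk b2 to b1
  b5←b0: walk · to b0
  b5←b1: walk b1 to b0
  b5←b2: walk b2→b1 to b0
  b0: DF=∅
  b1: DF={b5}
  b2: DF={b4,b5}
  b3: DF=∅
  b4: DF=∅
  b5: DF=∅

φ for c: defs {b0,b1}
  DF⁺ = {b5}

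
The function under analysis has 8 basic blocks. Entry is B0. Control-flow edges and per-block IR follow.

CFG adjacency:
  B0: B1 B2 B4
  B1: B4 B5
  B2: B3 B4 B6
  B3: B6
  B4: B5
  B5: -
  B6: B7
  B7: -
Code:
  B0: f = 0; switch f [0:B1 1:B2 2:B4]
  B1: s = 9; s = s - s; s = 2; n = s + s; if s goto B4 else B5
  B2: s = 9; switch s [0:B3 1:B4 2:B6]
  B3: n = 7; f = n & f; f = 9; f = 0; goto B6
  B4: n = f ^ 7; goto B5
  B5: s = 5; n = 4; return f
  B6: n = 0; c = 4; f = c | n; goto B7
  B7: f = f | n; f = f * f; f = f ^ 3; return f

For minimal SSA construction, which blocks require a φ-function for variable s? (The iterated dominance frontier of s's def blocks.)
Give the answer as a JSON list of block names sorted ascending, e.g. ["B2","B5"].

idom tree: B1←B0 B2←B0 B3←B2 B4←B0 B5←B0 B6←B2 B7←B6
Dom∩ at merges:
  B4: preds {B0,B1,B2}: {B0} ∩ {B0,B1} ∩ {B0,B2} = {B0}; idom=B0
  B5: preds {B1,B4}: {B0,B1} ∩ {B0,B4} = {B0}; idom=B0
  B6: preds {B2,B3}: {B0,B2} ∩ {B0,B2,B3} = {B0,B2}; idom=B2

Frontier:
  B4←B0: walk · to B0
  B4←B1: walk B1 to B0
  B4←B2: walk B2 to B0
  B5←B1: walk B1 to B0
  B5←B4: walk B4 to B0
  B6←B2: walk · to B2
  B6←B3: walk B3 to B2
  B0 → ∅
  B1 → {B4,B5}
  B2 → {B4}
  B3 → {B6}
  B4 → {B5}
  B5 → ∅
  B6 → ∅
  B7 → ∅

φ for s: defs {B1,B2,B5}
  DF⁺ = {B4,B5}

Answer: ["B4", "B5"]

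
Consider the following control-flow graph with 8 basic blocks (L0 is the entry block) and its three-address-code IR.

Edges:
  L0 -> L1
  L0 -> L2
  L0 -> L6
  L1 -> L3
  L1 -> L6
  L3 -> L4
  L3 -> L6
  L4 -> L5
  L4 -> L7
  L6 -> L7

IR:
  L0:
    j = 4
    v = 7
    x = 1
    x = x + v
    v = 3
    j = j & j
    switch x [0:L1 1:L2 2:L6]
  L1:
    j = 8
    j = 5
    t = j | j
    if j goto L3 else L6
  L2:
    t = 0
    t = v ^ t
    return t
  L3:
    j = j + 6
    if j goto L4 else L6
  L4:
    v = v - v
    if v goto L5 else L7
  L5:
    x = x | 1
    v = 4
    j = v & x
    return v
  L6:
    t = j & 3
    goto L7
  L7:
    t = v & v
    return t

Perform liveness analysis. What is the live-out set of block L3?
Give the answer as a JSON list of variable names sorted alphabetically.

Block summaries:
  L0: {j,v,x} / ∅
  L1: {j,t} / ∅
  L2: {t} / {v}
  L3: {j} / {j}
  L4: {v} / {v}
  L5: {j,v,x} / {x}
  L6: {t} / {j}
  L7: {t} / {v}

Backward fixpoint:
  L0 li=∅ lo={j,v,x}
  L1 li={v,x} lo={j,v,x}
  L2 li={v} lo=∅
  L3 li={j,v,x} lo={j,v,x}
  L4 li={v,x} lo={v,x}
  L5 li={x} lo=∅
  L6 li={j,v} lo={v}
  L7 li={v} lo=∅

live-out(L3) = ["j", "v", "x"]

Answer: ["j", "v", "x"]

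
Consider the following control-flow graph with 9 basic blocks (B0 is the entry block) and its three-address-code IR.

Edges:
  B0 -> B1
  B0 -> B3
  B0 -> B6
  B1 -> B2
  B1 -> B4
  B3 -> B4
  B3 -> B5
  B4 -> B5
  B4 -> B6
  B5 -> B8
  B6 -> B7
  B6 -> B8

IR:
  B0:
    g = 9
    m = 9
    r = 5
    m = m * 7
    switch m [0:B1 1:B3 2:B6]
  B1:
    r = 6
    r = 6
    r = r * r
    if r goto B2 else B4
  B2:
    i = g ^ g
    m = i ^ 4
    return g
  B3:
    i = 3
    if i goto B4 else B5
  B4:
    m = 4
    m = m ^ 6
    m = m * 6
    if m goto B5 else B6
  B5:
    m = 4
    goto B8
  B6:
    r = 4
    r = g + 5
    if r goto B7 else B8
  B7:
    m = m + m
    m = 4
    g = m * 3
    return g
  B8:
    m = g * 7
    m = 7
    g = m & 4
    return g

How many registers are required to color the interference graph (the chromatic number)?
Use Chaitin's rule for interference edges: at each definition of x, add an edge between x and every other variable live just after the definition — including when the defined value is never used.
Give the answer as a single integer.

Answer: 3

Working:
Block summaries:
  B0: {g,m,r} / ∅
  B1: {r} / ∅
  B2: {i,m} / {g}
  B3: {i} / ∅
  B4: {m} / ∅
  B5: {m} / ∅
  B6: {r} / {g}
  B7: {g,m} / {m}
  B8: {g,m} / {g}

Live sets:
  B0 li=∅ lo={g,m}
  B1 li={g} lo={g}
  B2 li={g} lo=∅
  B3 li={g} lo={g}
  B4 li={g} lo={g,m}
  B5 li={g} lo={g}
  B6 li={g,m} lo={g,m}
  B7 li={m} lo=∅
  B8 li={g} lo=∅

Interference:
  g — {i,m,r}
  i — {g}
  m — {g,r}
  r — {g,m}

Registers:
  lower bound: {g,m,r} mutually conflict ⇒ χ ≥ 3
  assign g→r0 i→r1 m→r1 r→r2 — no edge inside a register ⇒ χ ≤ 3
  χ = 3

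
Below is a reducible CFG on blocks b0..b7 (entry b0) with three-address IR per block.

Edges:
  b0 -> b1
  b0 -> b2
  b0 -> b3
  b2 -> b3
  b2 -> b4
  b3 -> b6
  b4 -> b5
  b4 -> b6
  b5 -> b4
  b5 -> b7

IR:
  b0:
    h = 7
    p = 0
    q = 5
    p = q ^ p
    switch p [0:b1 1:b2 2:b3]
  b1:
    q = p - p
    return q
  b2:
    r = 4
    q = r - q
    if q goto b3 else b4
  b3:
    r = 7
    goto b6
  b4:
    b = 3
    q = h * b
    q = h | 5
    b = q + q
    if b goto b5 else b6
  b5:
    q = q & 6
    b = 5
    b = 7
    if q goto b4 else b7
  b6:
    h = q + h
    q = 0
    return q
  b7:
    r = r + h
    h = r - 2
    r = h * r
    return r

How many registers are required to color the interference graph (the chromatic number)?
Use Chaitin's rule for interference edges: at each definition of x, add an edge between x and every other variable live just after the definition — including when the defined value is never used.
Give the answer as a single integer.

Answer: 4

Derivation:
def/use:
  b0 def {h,p,q} use ∅
  b1 def {q} use {p}
  b2 def {q,r} use {q}
  b3 def {r} use ∅
  b4 def {b,q} use {h}
  b5 def {b,q} use {q}
  b6 def {h,q} use {h,q}
  b7 def {h,r} use {h,r}

Live sets:
  b0 li=∅ lo={h,p,q}
  b1 li={p} lo=∅
  b2 li={h,q} lo={h,q,r}
  b3 li={h,q} lo={h,q}
  b4 li={h,r} lo={h,q,r}
  b5 li={h,q,r} lo={h,r}
  b6 li={h,q} lo=∅
  b7 li={h,r} lo=∅

Interfere edges:
  b: {h,q,r}
  h: {b,p,q,r}
  p: {h,q}
  q: {b,h,p,r}
  r: {b,h,q}

Registers:
  lower bound: {b,h,q,r} mutually conflict ⇒ χ ≥ 4
  4-colouring: r0={h}  r1={q}  r2={b,p}  r3={r}
  χ = 4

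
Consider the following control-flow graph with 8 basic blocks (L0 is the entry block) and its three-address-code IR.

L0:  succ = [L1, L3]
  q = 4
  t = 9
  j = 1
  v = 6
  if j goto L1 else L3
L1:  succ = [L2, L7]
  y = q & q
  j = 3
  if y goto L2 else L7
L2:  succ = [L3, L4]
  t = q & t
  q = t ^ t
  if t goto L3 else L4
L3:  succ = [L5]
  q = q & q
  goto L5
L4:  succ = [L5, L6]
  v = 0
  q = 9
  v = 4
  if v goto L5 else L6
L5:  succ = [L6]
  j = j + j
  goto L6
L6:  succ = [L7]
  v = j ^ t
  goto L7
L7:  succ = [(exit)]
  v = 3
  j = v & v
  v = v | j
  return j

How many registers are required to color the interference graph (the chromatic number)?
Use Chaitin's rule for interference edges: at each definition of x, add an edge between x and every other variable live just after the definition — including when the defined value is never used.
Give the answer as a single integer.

Answer: 4

Working:
Block summaries:
  L0 def {j,q,t,v} use ∅
  L1 def {j,y} use {q}
  L2 def {q,t} use {q,t}
  L3 def {q} use {q}
  L4 def {q,v} use ∅
  L5 def {j} use {j}
  L6 def {v} use {j,t}
  L7 def {j,v} use ∅

Liveness:
  live L0: ∅→{j,q,t}
  live L1: {q,t}→{j,q,t}
  live L2: {j,q,t}→{j,q,t}
  live L3: {j,q,t}→{j,t}
  live L4: {j,t}→{j,t}
  live L5: {j,t}→{j,t}
  live L6: {j,t}→∅
  live L7: ∅→∅

Interference:
  j↔{q,t,v,y}
  q↔{j,t,v,y}
  t↔{j,q,v,y}
  v↔{j,q,t}
  y↔{j,q,t}

Colouring:
  clique {j,q,t,v} ⇒ need ≥ 4
  assign j→c0 q→c1 t→c2 v→c3 y→c3 — no edge inside a register ⇒ χ ≤ 4
  χ = 4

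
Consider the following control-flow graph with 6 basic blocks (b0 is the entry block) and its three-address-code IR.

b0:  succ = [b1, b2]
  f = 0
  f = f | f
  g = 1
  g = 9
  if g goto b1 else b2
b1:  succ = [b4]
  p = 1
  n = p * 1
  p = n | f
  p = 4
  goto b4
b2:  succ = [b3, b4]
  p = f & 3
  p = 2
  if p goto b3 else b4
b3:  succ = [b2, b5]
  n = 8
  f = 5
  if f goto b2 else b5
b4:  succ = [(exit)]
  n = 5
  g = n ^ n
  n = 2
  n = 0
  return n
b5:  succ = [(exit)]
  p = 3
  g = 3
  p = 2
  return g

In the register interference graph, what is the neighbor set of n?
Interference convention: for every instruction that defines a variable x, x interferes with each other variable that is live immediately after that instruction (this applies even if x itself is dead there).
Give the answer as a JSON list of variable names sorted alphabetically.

Per-block:
  b0: def={f,g} ue=∅
  b1: def={n,p} ue={f}
  b2: def={p} ue={f}
  b3: def={f,n} ue=∅
  b4: def={g,n} ue=∅
  b5: def={g,p} ue=∅

Liveness:
  b0: in=∅ out={f}
  b1: in={f} out=∅
  b2: in={f} out=∅
  b3: in=∅ out={f}
  b4: in=∅ out=∅
  b5: in=∅ out=∅

Interference:
  f: {g,n,p}
  g: {f,p}
  n: {f}
  p: {f,g}

N(n) = ["f"]

Answer: ["f"]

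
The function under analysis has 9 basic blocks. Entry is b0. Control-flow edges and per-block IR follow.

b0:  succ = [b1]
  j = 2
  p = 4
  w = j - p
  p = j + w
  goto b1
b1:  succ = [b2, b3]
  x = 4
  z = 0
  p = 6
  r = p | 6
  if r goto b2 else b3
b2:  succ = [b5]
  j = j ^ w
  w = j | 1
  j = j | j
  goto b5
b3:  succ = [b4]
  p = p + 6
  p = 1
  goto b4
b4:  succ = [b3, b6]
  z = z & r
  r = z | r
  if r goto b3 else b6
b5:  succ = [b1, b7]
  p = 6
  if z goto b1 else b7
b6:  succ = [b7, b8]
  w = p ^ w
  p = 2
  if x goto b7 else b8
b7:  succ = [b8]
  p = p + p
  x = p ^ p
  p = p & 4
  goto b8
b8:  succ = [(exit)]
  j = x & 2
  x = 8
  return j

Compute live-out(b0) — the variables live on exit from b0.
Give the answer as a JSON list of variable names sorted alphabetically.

Answer: ["j", "w"]

Derivation:
Per-block:
  b0: def={j,p,w} ue=∅
  b1: def={p,r,x,z} ue=∅
  b2: def={j,w} ue={j,w}
  b3: def={p} ue={p}
  b4: def={r,z} ue={r,z}
  b5: def={p} ue={z}
  b6: def={p,w} ue={p,w,x}
  b7: def={p,x} ue={p}
  b8: def={j,x} ue={x}

Backward fixpoint:
  live b0: ∅→{j,w}
  live b1: {j,w}→{j,p,r,w,x,z}
  live b2: {j,w,z}→{j,w,z}
  live b3: {p,r,w,x,z}→{p,r,w,x,z}
  live b4: {p,r,w,x,z}→{p,r,w,x,z}
  live b5: {j,w,z}→{j,p,w}
  live b6: {p,w,x}→{p,x}
  live b7: {p}→{x}
  live b8: {x}→∅

live-out(b0) = ["j", "w"]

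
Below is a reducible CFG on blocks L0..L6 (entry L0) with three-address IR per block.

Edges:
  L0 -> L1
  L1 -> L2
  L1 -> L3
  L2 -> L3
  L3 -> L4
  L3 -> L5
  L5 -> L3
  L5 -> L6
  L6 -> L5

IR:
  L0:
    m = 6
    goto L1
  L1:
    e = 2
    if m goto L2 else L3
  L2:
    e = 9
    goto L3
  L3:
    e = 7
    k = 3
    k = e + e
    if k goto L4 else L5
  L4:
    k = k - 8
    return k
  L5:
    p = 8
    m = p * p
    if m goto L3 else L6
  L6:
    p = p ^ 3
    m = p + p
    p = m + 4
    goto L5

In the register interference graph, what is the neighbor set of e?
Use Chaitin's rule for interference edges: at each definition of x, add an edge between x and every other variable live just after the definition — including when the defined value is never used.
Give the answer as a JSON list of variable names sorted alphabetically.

Answer: ["k", "m"]

Analysis:
Per-block:
  L0: {m} / ∅
  L1: {e} / {m}
  L2: {e} / ∅
  L3: {e,k} / ∅
  L4: {k} / {k}
  L5: {m,p} / ∅
  L6: {m,p} / {p}

Liveness:
  live L0: ∅→{m}
  live L1: {m}→∅
  live L2: ∅→∅
  live L3: ∅→{k}
  live L4: {k}→∅
  live L5: ∅→{p}
  live L6: {p}→∅

Interference:
  e — {k,m}
  k — {e}
  m — {e,p}
  p — {m}

N(e) = ["k", "m"]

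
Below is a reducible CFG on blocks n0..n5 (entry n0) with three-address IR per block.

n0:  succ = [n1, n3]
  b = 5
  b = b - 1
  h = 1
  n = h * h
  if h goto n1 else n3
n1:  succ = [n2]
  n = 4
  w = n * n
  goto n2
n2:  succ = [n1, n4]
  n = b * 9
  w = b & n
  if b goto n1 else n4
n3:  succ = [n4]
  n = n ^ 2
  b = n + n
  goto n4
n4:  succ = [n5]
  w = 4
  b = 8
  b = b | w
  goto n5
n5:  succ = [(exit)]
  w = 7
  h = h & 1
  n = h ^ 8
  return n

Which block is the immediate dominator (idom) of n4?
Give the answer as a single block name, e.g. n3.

idom tree: n1←n0 n2←n1 n3←n0 n4←n0 n5←n4
Dom at joins:
  n1: preds {n0,n2}: {n0} ∩ {n0,n1,n2} = {n0}; idom=n0
  n4: preds {n2,n3}: {n0,n1,n2} ∩ {n0,n3} = {n0}; idom=n0

idom(n4) = n0

Answer: n0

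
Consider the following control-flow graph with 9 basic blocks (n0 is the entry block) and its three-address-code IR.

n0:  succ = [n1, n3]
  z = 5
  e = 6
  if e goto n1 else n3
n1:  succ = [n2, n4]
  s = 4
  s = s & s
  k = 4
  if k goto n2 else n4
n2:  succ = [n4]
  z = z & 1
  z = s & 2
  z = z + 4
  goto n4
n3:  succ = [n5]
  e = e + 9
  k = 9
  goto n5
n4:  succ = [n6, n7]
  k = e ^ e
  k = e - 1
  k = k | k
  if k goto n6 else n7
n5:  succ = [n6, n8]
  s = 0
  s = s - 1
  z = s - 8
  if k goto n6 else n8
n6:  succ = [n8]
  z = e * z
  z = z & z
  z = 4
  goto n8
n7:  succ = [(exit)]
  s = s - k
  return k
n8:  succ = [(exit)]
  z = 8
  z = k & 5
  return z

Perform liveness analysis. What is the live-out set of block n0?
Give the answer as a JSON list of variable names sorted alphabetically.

Block summaries:
  n0: def={e,z} ue=∅
  n1: def={k,s} ue=∅
  n2: def={z} ue={s,z}
  n3: def={e,k} ue={e}
  n4: def={k} ue={e}
  n5: def={s,z} ue={k}
  n6: def={z} ue={e,z}
  n7: def={s} ue={k,s}
  n8: def={z} ue={k}

Live sets:
  live n0: ∅→{e,z}
  live n1: {e,z}→{e,s,z}
  live n2: {e,s,z}→{e,s,z}
  live n3: {e}→{e,k}
  live n4: {e,s,z}→{e,k,s,z}
  live n5: {e,k}→{e,k,z}
  live n6: {e,k,z}→{k}
  live n7: {k,s}→∅
  live n8: {k}→∅

live-out(n0) = ["e", "z"]

Answer: ["e", "z"]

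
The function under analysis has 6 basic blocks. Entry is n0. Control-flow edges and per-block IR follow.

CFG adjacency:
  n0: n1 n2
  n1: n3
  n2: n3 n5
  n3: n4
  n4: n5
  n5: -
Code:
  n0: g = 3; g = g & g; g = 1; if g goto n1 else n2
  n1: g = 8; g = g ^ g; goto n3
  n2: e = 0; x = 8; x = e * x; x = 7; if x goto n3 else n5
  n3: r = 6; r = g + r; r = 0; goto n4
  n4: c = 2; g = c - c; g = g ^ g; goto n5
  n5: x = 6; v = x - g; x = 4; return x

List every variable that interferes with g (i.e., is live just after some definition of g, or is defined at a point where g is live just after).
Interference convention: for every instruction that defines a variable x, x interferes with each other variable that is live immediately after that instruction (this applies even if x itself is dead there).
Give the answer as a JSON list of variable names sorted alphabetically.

Answer: ["e", "r", "x"]

Derivation:
Block summaries:
  n0 def {g} use ∅
  n1 def {g} use ∅
  n2 def {e,x} use ∅
  n3 def {r} use {g}
  n4 def {c,g} use ∅
  n5 def {v,x} use {g}

Live sets:
  n0 li=∅ lo={g}
  n1 li=∅ lo={g}
  n2 li={g} lo={g}
  n3 li={g} lo=∅
  n4 li=∅ lo={g}
  n5 li={g} lo=∅

Interfere edges:
  c↔∅
  e↔{g,x}
  g↔{e,r,x}
  r↔{g}
  v↔∅
  x↔{e,g}

N(g) = ["e", "r", "x"]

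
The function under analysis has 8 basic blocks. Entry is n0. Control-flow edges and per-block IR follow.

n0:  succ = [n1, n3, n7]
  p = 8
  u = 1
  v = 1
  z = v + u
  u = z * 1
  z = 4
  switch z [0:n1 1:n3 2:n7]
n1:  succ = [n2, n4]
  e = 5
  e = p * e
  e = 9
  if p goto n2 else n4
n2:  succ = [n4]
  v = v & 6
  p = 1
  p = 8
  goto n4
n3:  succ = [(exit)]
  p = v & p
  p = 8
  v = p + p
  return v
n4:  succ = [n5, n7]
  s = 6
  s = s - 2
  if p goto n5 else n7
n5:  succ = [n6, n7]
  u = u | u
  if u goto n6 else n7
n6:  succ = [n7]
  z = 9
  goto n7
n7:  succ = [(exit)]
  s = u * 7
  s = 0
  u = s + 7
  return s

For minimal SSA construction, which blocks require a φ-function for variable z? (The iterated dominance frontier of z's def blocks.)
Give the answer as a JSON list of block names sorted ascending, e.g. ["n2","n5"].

Answer: ["n7"]

Analysis:
idom tree: n1←n0 n2←n1 n3←n0 n4←n1 n5←n4 n6←n5 n7←n0
Dom at joins:
  n4: preds {n1,n2}: {n0,n1} ∩ {n0,n1,n2} = {n0,n1}; idom=n1
  n7: preds {n0,n4,n5,n6}: {n0} ∩ {n0,n1,n4} ∩ {n0,n1,n4,n5} ∩ {n0,n1,n4,n5,n6} = {n0}; idom=n0

DF walk-up:
  n4←n1: walk · to n1
  n4←n2: walk n2 to n1
  n7←n0: walk · to n0
  n7←n4: walk n4→n1 to n0
  n7←n5: walk n5→n4→n1 to n0
  n7←n6: walk n6→n5→n4→n1 to n0
  n0: DF=∅
  n1: DF={n7}
  n2: DF={n4}
  n3: DF=∅
  n4: DF={n7}
  n5: DF={n7}
  n6: DF={n7}
  n7: DF=∅

φ for z: defs {n0,n6}
  DF⁺ = {n7}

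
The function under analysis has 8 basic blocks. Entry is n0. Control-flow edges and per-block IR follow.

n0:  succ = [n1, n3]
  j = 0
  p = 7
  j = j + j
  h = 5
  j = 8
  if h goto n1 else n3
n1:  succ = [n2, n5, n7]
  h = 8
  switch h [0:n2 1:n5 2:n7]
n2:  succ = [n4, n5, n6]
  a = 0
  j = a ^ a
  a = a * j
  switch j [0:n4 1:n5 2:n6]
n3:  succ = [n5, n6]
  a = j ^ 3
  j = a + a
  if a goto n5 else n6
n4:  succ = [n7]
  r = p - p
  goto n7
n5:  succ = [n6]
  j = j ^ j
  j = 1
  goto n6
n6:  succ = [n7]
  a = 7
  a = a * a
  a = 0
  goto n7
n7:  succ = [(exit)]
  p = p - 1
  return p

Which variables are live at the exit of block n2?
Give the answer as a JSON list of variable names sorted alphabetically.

def/use:
  n0: {h,j,p} / ∅
  n1: {h} / ∅
  n2: {a,j} / ∅
  n3: {a,j} / {j}
  n4: {r} / {p}
  n5: {j} / {j}
  n6: {a} / ∅
  n7: {p} / {p}

Live sets:
  live n0: ∅→{j,p}
  live n1: {j,p}→{j,p}
  live n2: {p}→{j,p}
  live n3: {j,p}→{j,p}
  live n4: {p}→{p}
  live n5: {j,p}→{p}
  live n6: {p}→{p}
  live n7: {p}→∅

live-out(n2) = ["j", "p"]

Answer: ["j", "p"]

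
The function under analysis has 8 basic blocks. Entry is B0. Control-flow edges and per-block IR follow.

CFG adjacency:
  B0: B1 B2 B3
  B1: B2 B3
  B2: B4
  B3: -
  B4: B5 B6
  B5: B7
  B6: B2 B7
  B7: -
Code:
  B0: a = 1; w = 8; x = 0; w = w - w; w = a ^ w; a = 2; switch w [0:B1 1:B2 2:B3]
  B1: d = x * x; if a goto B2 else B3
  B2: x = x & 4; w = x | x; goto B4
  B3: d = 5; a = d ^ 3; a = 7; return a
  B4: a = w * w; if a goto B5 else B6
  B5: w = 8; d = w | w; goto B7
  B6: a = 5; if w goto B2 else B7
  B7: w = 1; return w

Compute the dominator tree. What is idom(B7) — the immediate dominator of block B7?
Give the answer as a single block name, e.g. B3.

idom tree: B1←B0 B2←B0 B3←B0 B4←B2 B5←B4 B6←B4 B7←B4
Dom at joins:
  B2: preds {B0,B1,B6}: {B0} ∩ {B0,B1} ∩ {B0,B2,B4,B6} = {B0}; idom=B0
  B3: preds {B0,B1}: {B0} ∩ {B0,B1} = {B0}; idom=B0
  B7: preds {B5,B6}: {B0,B2,B4,B5} ∩ {B0,B2,B4,B6} = {B0,B2,B4}; idom=B4

idom(B7) = B4

Answer: B4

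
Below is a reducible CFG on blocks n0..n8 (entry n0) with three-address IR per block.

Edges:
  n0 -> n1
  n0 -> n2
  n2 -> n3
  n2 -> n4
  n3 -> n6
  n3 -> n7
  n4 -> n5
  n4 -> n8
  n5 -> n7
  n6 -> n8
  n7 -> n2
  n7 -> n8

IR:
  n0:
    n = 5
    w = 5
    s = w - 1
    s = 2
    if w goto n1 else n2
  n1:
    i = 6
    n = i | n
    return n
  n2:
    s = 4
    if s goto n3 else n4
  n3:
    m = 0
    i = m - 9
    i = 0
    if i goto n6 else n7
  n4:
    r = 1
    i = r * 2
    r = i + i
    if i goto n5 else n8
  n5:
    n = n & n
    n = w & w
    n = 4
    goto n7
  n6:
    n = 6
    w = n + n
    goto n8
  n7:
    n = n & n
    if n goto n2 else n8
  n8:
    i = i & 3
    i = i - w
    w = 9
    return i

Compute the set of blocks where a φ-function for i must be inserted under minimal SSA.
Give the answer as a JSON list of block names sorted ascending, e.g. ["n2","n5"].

idom tree: n1←n0 n2←n0 n3←n2 n4←n2 n5←n4 n6←n3 n7←n2 n8←n2
Dom∩ at merges:
  n2: preds {n0,n7}: {n0} ∩ {n0,n2,n7} = {n0}; idom=n0
  n7: preds {n3,n5}: {n0,n2,n3} ∩ {n0,n2,n4,n5} = {n0,n2}; idom=n2
  n8: preds {n4,n6,n7}: {n0,n2,n4} ∩ {n0,n2,n3,n6} ∩ {n0,n2,n7} = {n0,n2}; idom=n2

Frontier:
  n2←n0: walk · to n0
  n2←n7: walk n7→n2 to n0
  n7←n3: walk n3 to n2
  n7←n5: walk n5→n4 to n2
  n8←n4: walk n4 to n2
  n8←n6: walk n6→n3 to n2
  n8←n7: walk n7 to n2
  DF(n0)=∅
  DF(n1)=∅
  DF(n2)={n2}
  DF(n3)={n7,n8}
  DF(n4)={n7,n8}
  DF(n5)={n7}
  DF(n6)={n8}
  DF(n7)={n2,n8}
  DF(n8)=∅

φ for i: defs {n1,n3,n4,n8}
  DF⁺ = {n2,n7,n8}

Answer: ["n2", "n7", "n8"]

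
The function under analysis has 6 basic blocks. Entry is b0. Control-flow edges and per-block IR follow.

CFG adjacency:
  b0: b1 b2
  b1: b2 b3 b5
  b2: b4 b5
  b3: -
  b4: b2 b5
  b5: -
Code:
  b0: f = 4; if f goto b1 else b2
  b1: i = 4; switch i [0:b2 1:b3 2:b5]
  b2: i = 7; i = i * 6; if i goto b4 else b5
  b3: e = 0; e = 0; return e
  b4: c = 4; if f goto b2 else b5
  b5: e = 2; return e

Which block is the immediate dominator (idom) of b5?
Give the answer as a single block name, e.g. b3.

idom tree: b1←b0 b2←b0 b3←b1 b4←b2 b5←b0
Dom∩ at merges:
  b2: preds {b0,b1,b4}: {b0} ∩ {b0,b1} ∩ {b0,b2,b4} = {b0}; idom=b0
  b5: preds {b1,b2,b4}: {b0,b1} ∩ {b0,b2} ∩ {b0,b2,b4} = {b0}; idom=b0

idom(b5) = b0

Answer: b0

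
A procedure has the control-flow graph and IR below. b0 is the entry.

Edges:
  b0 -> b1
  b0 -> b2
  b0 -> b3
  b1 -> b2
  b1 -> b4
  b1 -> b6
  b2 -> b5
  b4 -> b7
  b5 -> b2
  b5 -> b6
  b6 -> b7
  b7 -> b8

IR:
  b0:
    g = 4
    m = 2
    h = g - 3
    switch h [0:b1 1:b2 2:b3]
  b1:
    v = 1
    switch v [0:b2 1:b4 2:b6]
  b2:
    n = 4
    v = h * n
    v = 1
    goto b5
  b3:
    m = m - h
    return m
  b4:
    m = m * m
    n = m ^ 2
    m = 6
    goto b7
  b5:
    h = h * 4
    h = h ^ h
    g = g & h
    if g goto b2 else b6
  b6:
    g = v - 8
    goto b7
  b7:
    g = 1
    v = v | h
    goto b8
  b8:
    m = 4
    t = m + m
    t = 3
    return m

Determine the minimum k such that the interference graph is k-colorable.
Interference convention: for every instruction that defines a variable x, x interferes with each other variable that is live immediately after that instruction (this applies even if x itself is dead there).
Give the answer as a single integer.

Answer: 4

Derivation:
Per-block:
  b0: def={g,h,m} ue=∅
  b1: def={v} ue=∅
  b2: def={n,v} ue={h}
  b3: def={m} ue={h,m}
  b4: def={m,n} ue={m}
  b5: def={g,h} ue={g,h}
  b6: def={g} ue={v}
  b7: def={g,v} ue={h,v}
  b8: def={m,t} ue=∅

Liveness:
  b0: in=∅ out={g,h,m}
  b1: in={g,h,m} out={g,h,m,v}
  b2: in={g,h} out={g,h,v}
  b3: in={h,m} out=∅
  b4: in={h,m,v} out={h,v}
  b5: in={g,h,v} out={g,h,v}
  b6: in={h,v} out={h,v}
  b7: in={h,v} out=∅
  b8: in=∅ out=∅

Interfere edges:
  g↔{h,m,n,v}
  h↔{g,m,n,v}
  m↔{g,h,t,v}
  n↔{g,h,v}
  t↔{m}
  v↔{g,h,m,n}

Colouring:
  {g,h,m,v} pairwise interfere (4-clique) ⇒ χ ≥ 4
  assign g→R0 h→R1 m→R2 n→R2 t→R0 v→R3 — no edge inside a register ⇒ χ ≤ 4
  χ = 4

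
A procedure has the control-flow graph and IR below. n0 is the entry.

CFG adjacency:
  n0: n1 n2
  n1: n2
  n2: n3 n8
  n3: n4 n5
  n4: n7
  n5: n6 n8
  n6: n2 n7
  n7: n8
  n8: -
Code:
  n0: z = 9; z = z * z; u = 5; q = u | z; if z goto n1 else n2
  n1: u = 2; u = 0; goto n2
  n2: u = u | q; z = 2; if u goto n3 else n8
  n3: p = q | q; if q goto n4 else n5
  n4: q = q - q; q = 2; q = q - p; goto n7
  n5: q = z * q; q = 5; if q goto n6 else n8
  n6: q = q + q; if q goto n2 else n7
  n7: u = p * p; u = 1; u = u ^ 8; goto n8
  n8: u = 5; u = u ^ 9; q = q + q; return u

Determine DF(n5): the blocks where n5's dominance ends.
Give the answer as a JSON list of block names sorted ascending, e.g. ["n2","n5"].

idom tree: n1←n0 n2←n0 n3←n2 n4←n3 n5←n3 n6←n5 n7←n3 n8←n2
Join-block Dom:
  n2: preds {n0,n1,n6}: {n0} ∩ {n0,n1} ∩ {n0,n2,n3,n5,n6} = {n0}; idom=n0
  n7: preds {n4,n6}: {n0,n2,n3,n4} ∩ {n0,n2,n3,n5,n6} = {n0,n2,n3}; idom=n3
  n8: preds {n2,n5,n7}: {n0,n2} ∩ {n0,n2,n3,n5} ∩ {n0,n2,n3,n7} = {n0,n2}; idom=n2

Frontier:
  n2←n0: walk · to n0
  n2←n1: walk n1 to n0
  n2←n6: walk n6→n5→n3→n2 to n0
  n7←n4: walk n4 to n3
  n7←n6: walk n6→n5 to n3
  n8←n2: walk · to n2
  n8←n5: walk n5→n3 to n2
  n8←n7: walk n7→n3 to n2
  DF(n0)=∅
  DF(n1)={n2}
  DF(n2)={n2}
  DF(n3)={n2,n8}
  DF(n4)={n7}
  DF(n5)={n2,n7,n8}
  DF(n6)={n2,n7}
  DF(n7)={n8}
  DF(n8)=∅

DF(n5) = ["n2", "n7", "n8"]

Answer: ["n2", "n7", "n8"]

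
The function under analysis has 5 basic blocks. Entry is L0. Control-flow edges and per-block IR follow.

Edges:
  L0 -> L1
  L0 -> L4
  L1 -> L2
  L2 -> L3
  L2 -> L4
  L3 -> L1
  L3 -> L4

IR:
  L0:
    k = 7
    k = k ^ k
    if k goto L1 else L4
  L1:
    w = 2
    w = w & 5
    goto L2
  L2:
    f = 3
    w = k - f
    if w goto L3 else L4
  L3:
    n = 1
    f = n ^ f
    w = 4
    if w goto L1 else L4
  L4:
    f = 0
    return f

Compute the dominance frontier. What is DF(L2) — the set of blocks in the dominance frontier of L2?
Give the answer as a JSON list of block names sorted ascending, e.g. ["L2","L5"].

idom tree: L1←L0 L2←L1 L3←L2 L4←L0
Dom at joins:
  L1: preds {L0,L3}: {L0} ∩ {L0,L1,L2,L3} = {L0}; idom=L0
  L4: preds {L0,L2,L3}: {L0} ∩ {L0,L1,L2} ∩ {L0,L1,L2,L3} = {L0}; idom=L0

DF walk-up:
  join L1 pred L0: · stop@L0
  join L1 pred L3: L3→L2→L1 stop@L0
  join L4 pred L0: · stop@L0
  join L4 pred L2: L2→L1 stop@L0
  join L4 pred L3: L3→L2→L1 stop@L0
  L0: DF=∅
  L1: DF={L1,L4}
  L2: DF={L1,L4}
  L3: DF={L1,L4}
  L4: DF=∅

DF(L2) = ["L1", "L4"]

Answer: ["L1", "L4"]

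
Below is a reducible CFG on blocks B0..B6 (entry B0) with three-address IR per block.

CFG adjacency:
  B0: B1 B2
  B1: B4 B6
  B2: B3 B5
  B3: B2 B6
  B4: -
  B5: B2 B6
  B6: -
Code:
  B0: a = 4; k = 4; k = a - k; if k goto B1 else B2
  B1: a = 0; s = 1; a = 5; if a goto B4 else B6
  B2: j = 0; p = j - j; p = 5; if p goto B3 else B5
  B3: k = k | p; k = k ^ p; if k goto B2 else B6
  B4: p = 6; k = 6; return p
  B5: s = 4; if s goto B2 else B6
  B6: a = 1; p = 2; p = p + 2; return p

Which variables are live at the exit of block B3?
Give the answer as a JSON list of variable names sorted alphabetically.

Answer: ["k"]

Derivation:
def/use:
  B0: def={a,k} ue=∅
  B1: def={a,s} ue=∅
  B2: def={j,p} ue=∅
  B3: def={k} ue={k,p}
  B4: def={k,p} ue=∅
  B5: def={s} ue=∅
  B6: def={a,p} ue=∅

Backward fixpoint:
  B0 li=∅ lo={k}
  B1 li=∅ lo=∅
  B2 li={k} lo={k,p}
  B3 li={k,p} lo={k}
  B4 li=∅ lo=∅
  B5 li={k} lo={k}
  B6 li=∅ lo=∅

live-out(B3) = ["k"]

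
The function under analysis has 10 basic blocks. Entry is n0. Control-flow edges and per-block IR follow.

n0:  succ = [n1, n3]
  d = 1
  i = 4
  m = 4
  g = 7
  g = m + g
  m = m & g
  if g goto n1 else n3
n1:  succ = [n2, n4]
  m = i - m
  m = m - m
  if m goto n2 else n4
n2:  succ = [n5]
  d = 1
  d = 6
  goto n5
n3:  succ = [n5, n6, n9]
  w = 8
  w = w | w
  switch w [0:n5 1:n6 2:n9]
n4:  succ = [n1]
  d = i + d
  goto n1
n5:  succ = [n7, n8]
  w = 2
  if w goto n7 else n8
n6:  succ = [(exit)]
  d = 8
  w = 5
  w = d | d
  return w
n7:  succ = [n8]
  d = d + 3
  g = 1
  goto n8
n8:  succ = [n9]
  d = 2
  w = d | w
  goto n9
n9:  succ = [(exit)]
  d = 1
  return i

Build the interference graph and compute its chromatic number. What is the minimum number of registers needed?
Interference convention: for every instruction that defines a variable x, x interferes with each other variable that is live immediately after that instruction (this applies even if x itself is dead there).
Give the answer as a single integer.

Answer: 4

Analysis:
Per-block:
  n0: {d,g,i,m} / ∅
  n1: {m} / {i,m}
  n2: {d} / ∅
  n3: {w} / ∅
  n4: {d} / {d,i}
  n5: {w} / ∅
  n6: {d,w} / ∅
  n7: {d,g} / {d}
  n8: {d,w} / {w}
  n9: {d} / {i}

Liveness:
  n0 li=∅ lo={d,i,m}
  n1 li={d,i,m} lo={d,i,m}
  n2 li={i} lo={d,i}
  n3 li={d,i} lo={d,i}
  n4 li={d,i,m} lo={d,i,m}
  n5 li={d,i} lo={d,i,w}
  n6 li=∅ lo=∅
  n7 li={d,i,w} lo={i,w}
  n8 li={i,w} lo={i}
  n9 li={i} lo=∅

Interfere edges:
  d — {g,i,m,w}
  g — {d,i,m,w}
  i — {d,g,m,w}
  m — {d,g,i}
  w — {d,g,i}

Chromatic number:
  lower bound: {d,g,i,m} mutually conflict ⇒ χ ≥ 4
  assign d→R0 g→R1 i→R2 m→R3 w→R3 — no edge inside a register ⇒ χ ≤ 4
  χ = 4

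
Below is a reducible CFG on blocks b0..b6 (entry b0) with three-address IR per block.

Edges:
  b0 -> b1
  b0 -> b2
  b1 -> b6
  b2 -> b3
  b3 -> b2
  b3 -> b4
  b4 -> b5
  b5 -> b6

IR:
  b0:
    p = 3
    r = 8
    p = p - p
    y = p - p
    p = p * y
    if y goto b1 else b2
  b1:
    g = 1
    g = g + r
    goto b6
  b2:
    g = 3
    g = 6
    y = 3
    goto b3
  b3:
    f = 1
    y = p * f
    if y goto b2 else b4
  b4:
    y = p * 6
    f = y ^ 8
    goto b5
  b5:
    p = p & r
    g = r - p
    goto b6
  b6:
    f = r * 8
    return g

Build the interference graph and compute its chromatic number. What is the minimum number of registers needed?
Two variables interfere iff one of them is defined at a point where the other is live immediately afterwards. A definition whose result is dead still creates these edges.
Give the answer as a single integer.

Answer: 4

Derivation:
Block summaries:
  b0: def={p,r,y} ue=∅
  b1: def={g} ue={r}
  b2: def={g,y} ue=∅
  b3: def={f,y} ue={p}
  b4: def={f,y} ue={p}
  b5: def={g,p} ue={p,r}
  b6: def={f} ue={g,r}

Backward fixpoint:
  b0: in=∅ out={p,r}
  b1: in={r} out={g,r}
  b2: in={p,r} out={p,r}
  b3: in={p,r} out={p,r}
  b4: in={p,r} out={p,r}
  b5: in={p,r} out={g,r}
  b6: in={g,r} out=∅

Interfere edges:
  f — {g,p,r}
  g — {f,p,r}
  p — {f,g,r,y}
  r — {f,g,p,y}
  y — {p,r}

Registers:
  lower bound: {f,g,p,r} mutually conflict ⇒ χ ≥ 4
  4-colouring: c0={p}  c1={r}  c2={f,y}  c3={g}
  χ = 4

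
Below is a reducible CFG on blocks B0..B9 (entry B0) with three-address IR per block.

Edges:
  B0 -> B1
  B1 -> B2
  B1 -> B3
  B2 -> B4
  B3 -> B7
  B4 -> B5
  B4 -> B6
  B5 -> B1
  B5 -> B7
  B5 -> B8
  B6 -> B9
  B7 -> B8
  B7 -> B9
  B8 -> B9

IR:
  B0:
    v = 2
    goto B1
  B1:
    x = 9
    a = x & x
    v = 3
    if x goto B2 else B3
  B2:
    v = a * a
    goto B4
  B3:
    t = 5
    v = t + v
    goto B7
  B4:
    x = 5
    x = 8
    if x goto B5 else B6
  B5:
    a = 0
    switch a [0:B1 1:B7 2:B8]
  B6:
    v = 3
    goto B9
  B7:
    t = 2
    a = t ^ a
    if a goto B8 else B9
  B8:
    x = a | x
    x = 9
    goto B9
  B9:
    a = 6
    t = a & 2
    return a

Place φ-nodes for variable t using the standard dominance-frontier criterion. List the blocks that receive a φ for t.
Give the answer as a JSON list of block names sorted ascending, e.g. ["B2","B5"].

Answer: ["B7", "B8", "B9"]

Working:
idom tree: B1←B0 B2←B1 B3←B1 B4←B2 B5←B4 B6←B4 B7←B1 B8←B1 B9←B1
Dom at joins:
  B1: preds {B0,B5}: {B0} ∩ {B0,B1,B2,B4,B5} = {B0}; idom=B0
  B7: preds {B3,B5}: {B0,B1,B3} ∩ {B0,B1,B2,B4,B5} = {B0,B1}; idom=B1
  B8: preds {B5,B7}: {B0,B1,B2,B4,B5} ∩ {B0,B1,B7} = {B0,B1}; idom=B1
  B9: preds {B6,B7,B8}: {B0,B1,B2,B4,B6} ∩ {B0,B1,B7} ∩ {B0,B1,B8} = {B0,B1}; idom=B1

DF derivation:
  join B1 pred B0: · stop@B0
  join B1 pred B5: B5→B4→B2→B1 stop@B0
  join B7 pred B3: B3 stop@B1
  join B7 pred B5: B5→B4→B2 stop@B1
  join B8 pred B5: B5→B4→B2 stop@B1
  join B8 pred B7: B7 stop@B1
  join B9 pred B6: B6→B4→B2 stop@B1
  join B9 pred B7: B7 stop@B1
  join B9 pred B8: B8 stop@B1
  DF(B0)=∅
  DF(B1)={B1}
  DF(B2)={B1,B7,B8,B9}
  DF(B3)={B7}
  DF(B4)={B1,B7,B8,B9}
  DF(B5)={B1,B7,B8}
  DF(B6)={B9}
  DF(B7)={B8,B9}
  DF(B8)={B9}
  DF(B9)=∅

φ for t: defs {B3,B7,B9}
  DF⁺ = {B7,B8,B9}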